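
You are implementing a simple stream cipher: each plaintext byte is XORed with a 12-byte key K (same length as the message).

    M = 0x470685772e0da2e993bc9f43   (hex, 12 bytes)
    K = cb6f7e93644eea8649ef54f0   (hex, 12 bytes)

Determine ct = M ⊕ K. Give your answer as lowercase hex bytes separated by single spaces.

XOR is its own inverse, so applying the key byte-wise gives the result directly.
47 XOR cb = 8c
06 XOR 6f = 69
85 XOR 7e = fb
77 XOR 93 = e4
2e XOR 64 = 4a
0d XOR 4e = 43
a2 XOR ea = 48
e9 XOR 86 = 6f
93 XOR 49 = da
bc XOR ef = 53
9f XOR 54 = cb
43 XOR f0 = b3

8c 69 fb e4 4a 43 48 6f da 53 cb b3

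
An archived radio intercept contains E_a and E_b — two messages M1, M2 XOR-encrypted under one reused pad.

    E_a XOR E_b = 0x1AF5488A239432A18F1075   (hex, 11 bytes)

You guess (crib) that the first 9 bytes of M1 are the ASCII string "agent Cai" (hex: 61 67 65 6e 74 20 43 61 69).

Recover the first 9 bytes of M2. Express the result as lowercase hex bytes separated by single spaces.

7b 92 2d e4 57 b4 71 c0 e6

Since E_a ⊕ E_b = M1 ⊕ M2, XORing with the guessed M1 bytes yields the corresponding M2 bytes: M2 = (E_a ⊕ E_b) ⊕ M1.
 26 XOR  97 = 123
245 XOR 103 = 146
 72 XOR 101 =  45
138 XOR 110 = 228
 35 XOR 116 =  87
148 XOR  32 = 180
 50 XOR  67 = 113
161 XOR  97 = 192
143 XOR 105 = 230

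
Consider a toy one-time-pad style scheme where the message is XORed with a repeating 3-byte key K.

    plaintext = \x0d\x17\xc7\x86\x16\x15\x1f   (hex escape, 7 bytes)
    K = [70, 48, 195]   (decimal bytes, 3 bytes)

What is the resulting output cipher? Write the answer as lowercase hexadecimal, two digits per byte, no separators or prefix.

4b2704c026d659

The 3-byte key repeats, so the effective keystream is 46 30 c3 46 30 c3 46.
byte 0: 0d ⊕ 46 = 4b
byte 1: 17 ⊕ 30 = 27
byte 2: c7 ⊕ c3 = 04
byte 3: 86 ⊕ 46 = c0
byte 4: 16 ⊕ 30 = 26
byte 5: 15 ⊕ c3 = d6
byte 6: 1f ⊕ 46 = 59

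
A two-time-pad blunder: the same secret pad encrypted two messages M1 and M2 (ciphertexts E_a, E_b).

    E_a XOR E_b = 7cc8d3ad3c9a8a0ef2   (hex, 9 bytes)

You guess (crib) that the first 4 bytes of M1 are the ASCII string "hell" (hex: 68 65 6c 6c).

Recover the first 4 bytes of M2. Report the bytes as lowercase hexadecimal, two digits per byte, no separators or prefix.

Since E_a ⊕ E_b = M1 ⊕ M2, XORing with the guessed M1 bytes yields the corresponding M2 bytes: M2 = (E_a ⊕ E_b) ⊕ M1.
7c XOR 68 = 14
c8 XOR 65 = ad
d3 XOR 6c = bf
ad XOR 6c = c1

14adbfc1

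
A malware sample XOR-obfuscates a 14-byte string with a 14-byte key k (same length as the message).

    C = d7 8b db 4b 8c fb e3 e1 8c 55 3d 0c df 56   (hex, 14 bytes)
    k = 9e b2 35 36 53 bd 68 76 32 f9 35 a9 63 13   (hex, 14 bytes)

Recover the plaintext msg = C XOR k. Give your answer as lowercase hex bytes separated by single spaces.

49 39 ee 7d df 46 8b 97 be ac 08 a5 bc 45

byte 0: d7 ^ 9e = 49
byte 1: 8b ^ b2 = 39
byte 2: db ^ 35 = ee
byte 3: 4b ^ 36 = 7d
byte 4: 8c ^ 53 = df
byte 5: fb ^ bd = 46
byte 6: e3 ^ 68 = 8b
byte 7: e1 ^ 76 = 97
byte 8: 8c ^ 32 = be
byte 9: 55 ^ f9 = ac
byte 10: 3d ^ 35 = 08
byte 11: 0c ^ a9 = a5
byte 12: df ^ 63 = bc
byte 13: 56 ^ 13 = 45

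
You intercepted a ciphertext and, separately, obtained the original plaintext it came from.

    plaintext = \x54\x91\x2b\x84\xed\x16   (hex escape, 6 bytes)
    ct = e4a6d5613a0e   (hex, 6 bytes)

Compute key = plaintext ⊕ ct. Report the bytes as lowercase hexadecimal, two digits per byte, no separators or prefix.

Since ct = plaintext ⊕ key, XORing both sides with plaintext gives key = plaintext ⊕ ct.
54 XOR e4 = b0
91 XOR a6 = 37
2b XOR d5 = fe
84 XOR 61 = e5
ed XOR 3a = d7
16 XOR 0e = 18

b037fee5d718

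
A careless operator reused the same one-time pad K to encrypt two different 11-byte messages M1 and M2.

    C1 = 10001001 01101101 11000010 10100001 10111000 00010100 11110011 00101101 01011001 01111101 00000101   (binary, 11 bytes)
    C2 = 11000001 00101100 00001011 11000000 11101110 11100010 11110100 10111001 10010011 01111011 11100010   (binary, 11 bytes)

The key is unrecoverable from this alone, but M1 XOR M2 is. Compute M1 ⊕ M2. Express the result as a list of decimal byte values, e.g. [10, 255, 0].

[72, 65, 201, 97, 86, 246, 7, 148, 202, 6, 231]

C1 ⊕ C2 = (M1 ⊕ K) ⊕ (M2 ⊕ K) = M1 ⊕ M2 — the shared key cancels under XOR.
byte 0: 89 XOR c1 = 48
byte 1: 6d XOR 2c = 41
byte 2: c2 XOR 0b = c9
byte 3: a1 XOR c0 = 61
byte 4: b8 XOR ee = 56
byte 5: 14 XOR e2 = f6
byte 6: f3 XOR f4 = 07
byte 7: 2d XOR b9 = 94
byte 8: 59 XOR 93 = ca
byte 9: 7d XOR 7b = 06
byte 10: 05 XOR e2 = e7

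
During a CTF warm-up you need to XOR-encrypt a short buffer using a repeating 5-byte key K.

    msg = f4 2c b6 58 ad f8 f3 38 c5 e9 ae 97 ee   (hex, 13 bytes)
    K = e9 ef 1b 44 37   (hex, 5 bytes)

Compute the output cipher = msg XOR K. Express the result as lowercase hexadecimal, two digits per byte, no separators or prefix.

1dc3ad1c9a111c2381de4778f5

The 5-byte key repeats, so the effective keystream is e9 ef 1b 44 37 e9 ef 1b 44 37 e9 ef 1b.
byte 0: f4 ⊕ e9 = 1d
byte 1: 2c ⊕ ef = c3
byte 2: b6 ⊕ 1b = ad
byte 3: 58 ⊕ 44 = 1c
byte 4: ad ⊕ 37 = 9a
byte 5: f8 ⊕ e9 = 11
byte 6: f3 ⊕ ef = 1c
byte 7: 38 ⊕ 1b = 23
byte 8: c5 ⊕ 44 = 81
byte 9: e9 ⊕ 37 = de
byte 10: ae ⊕ e9 = 47
byte 11: 97 ⊕ ef = 78
byte 12: ee ⊕ 1b = f5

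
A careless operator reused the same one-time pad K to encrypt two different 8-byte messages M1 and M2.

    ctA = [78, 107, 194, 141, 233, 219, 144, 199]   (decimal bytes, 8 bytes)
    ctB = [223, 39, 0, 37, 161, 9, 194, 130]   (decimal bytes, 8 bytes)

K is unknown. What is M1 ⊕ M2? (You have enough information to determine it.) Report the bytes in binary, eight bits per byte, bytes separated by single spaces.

ctA ⊕ ctB = (M1 ⊕ K) ⊕ (M2 ⊕ K) = M1 ⊕ M2 — the shared key cancels under XOR.
4e XOR df = 91
6b XOR 27 = 4c
c2 XOR 00 = c2
8d XOR 25 = a8
e9 XOR a1 = 48
db XOR 09 = d2
90 XOR c2 = 52
c7 XOR 82 = 45

10010001 01001100 11000010 10101000 01001000 11010010 01010010 01000101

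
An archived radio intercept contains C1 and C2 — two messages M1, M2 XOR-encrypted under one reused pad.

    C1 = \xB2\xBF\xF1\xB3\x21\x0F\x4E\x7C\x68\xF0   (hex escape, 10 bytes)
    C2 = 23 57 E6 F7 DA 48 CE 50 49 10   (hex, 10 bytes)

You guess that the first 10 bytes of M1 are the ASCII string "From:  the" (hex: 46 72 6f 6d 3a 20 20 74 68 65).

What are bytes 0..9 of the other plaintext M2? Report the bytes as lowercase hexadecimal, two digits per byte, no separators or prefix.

d79a7829c167a0584985

First, C1 ⊕ C2 = (M1 ⊕ K) ⊕ (M2 ⊕ K) = M1 ⊕ M2, so the key drops out. Then M2 = (M1 ⊕ M2) ⊕ M1 over the first 10 bytes.
byte 0: (b2 ^ 23) ^ 46 = 91 ^ 46 = d7
byte 1: (bf ^ 57) ^ 72 = e8 ^ 72 = 9a
byte 2: (f1 ^ e6) ^ 6f = 17 ^ 6f = 78
byte 3: (b3 ^ f7) ^ 6d = 44 ^ 6d = 29
byte 4: (21 ^ da) ^ 3a = fb ^ 3a = c1
byte 5: (0f ^ 48) ^ 20 = 47 ^ 20 = 67
byte 6: (4e ^ ce) ^ 20 = 80 ^ 20 = a0
byte 7: (7c ^ 50) ^ 74 = 2c ^ 74 = 58
byte 8: (68 ^ 49) ^ 68 = 21 ^ 68 = 49
byte 9: (f0 ^ 10) ^ 65 = e0 ^ 65 = 85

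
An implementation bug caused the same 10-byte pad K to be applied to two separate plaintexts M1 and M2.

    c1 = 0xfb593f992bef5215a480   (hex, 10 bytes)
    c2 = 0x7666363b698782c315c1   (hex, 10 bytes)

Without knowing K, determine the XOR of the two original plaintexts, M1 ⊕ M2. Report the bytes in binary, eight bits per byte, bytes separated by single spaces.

c1 ⊕ c2 = (M1 ⊕ K) ⊕ (M2 ⊕ K) = M1 ⊕ M2 — the shared key cancels under XOR.
fb XOR 76 = 8d
59 XOR 66 = 3f
3f XOR 36 = 09
99 XOR 3b = a2
2b XOR 69 = 42
ef XOR 87 = 68
52 XOR 82 = d0
15 XOR c3 = d6
a4 XOR 15 = b1
80 XOR c1 = 41

10001101 00111111 00001001 10100010 01000010 01101000 11010000 11010110 10110001 01000001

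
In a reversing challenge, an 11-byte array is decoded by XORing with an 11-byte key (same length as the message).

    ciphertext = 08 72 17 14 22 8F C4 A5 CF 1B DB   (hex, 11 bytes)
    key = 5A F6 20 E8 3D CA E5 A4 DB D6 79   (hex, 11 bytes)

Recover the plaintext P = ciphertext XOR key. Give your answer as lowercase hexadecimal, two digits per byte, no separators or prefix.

528437fc1f45210114cda2

byte 0: 08 ^ 5a = 52
byte 1: 72 ^ f6 = 84
byte 2: 17 ^ 20 = 37
byte 3: 14 ^ e8 = fc
byte 4: 22 ^ 3d = 1f
byte 5: 8f ^ ca = 45
byte 6: c4 ^ e5 = 21
byte 7: a5 ^ a4 = 01
byte 8: cf ^ db = 14
byte 9: 1b ^ d6 = cd
byte 10: db ^ 79 = a2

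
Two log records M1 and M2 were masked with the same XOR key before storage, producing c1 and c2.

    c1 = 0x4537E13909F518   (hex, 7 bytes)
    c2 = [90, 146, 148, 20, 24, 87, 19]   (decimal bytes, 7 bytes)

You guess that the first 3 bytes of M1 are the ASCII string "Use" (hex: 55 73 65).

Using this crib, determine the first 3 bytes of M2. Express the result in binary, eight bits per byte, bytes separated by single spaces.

First, c1 ⊕ c2 = (M1 ⊕ K) ⊕ (M2 ⊕ K) = M1 ⊕ M2, so the key drops out. Then M2 = (M1 ⊕ M2) ⊕ M1 over the first 3 bytes.
byte 0: (45 xor 5a) xor 55 = 1f xor 55 = 4a
byte 1: (37 xor 92) xor 73 = a5 xor 73 = d6
byte 2: (e1 xor 94) xor 65 = 75 xor 65 = 10

01001010 11010110 00010000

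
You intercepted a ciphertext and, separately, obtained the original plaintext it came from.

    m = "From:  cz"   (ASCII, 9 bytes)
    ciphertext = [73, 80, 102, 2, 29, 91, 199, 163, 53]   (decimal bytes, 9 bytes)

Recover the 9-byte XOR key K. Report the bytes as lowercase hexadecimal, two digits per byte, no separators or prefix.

Since ciphertext = m ⊕ K, XORing both sides with m gives K = m ⊕ ciphertext.
46 xor 49 = 0f
72 xor 50 = 22
6f xor 66 = 09
6d xor 02 = 6f
3a xor 1d = 27
20 xor 5b = 7b
20 xor c7 = e7
63 xor a3 = c0
7a xor 35 = 4f

0f22096f277be7c04f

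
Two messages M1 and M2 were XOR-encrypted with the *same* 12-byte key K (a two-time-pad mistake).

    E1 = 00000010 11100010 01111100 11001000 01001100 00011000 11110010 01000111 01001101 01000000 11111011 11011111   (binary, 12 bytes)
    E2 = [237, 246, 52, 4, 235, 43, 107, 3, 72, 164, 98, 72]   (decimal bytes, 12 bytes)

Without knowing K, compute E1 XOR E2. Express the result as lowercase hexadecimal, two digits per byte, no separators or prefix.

E1 ⊕ E2 = (M1 ⊕ K) ⊕ (M2 ⊕ K) = M1 ⊕ M2 — the shared key cancels under XOR.
02 xor ed = ef
e2 xor f6 = 14
7c xor 34 = 48
c8 xor 04 = cc
4c xor eb = a7
18 xor 2b = 33
f2 xor 6b = 99
47 xor 03 = 44
4d xor 48 = 05
40 xor a4 = e4
fb xor 62 = 99
df xor 48 = 97

ef1448cca733994405e49997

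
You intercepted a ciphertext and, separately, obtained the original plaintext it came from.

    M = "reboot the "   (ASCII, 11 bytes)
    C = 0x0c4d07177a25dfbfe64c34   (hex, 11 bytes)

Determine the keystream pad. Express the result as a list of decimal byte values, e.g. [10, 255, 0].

[126, 40, 101, 120, 21, 81, 255, 203, 142, 41, 20]

Since C = M ⊕ pad, XORing both sides with M gives pad = M ⊕ C.
byte 0: 72 XOR 0c = 7e
byte 1: 65 XOR 4d = 28
byte 2: 62 XOR 07 = 65
byte 3: 6f XOR 17 = 78
byte 4: 6f XOR 7a = 15
byte 5: 74 XOR 25 = 51
byte 6: 20 XOR df = ff
byte 7: 74 XOR bf = cb
byte 8: 68 XOR e6 = 8e
byte 9: 65 XOR 4c = 29
byte 10: 20 XOR 34 = 14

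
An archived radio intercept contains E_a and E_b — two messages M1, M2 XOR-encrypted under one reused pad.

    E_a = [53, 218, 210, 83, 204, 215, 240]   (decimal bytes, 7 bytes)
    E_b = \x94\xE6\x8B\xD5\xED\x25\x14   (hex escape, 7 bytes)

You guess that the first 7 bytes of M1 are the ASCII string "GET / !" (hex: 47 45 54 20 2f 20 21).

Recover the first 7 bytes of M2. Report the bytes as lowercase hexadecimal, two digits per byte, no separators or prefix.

e6790da60ed2c5

First, E_a ⊕ E_b = (M1 ⊕ K) ⊕ (M2 ⊕ K) = M1 ⊕ M2, so the key drops out. Then M2 = (M1 ⊕ M2) ⊕ M1 over the first 7 bytes.
byte 0: (35 ^ 94) ^ 47 = a1 ^ 47 = e6
byte 1: (da ^ e6) ^ 45 = 3c ^ 45 = 79
byte 2: (d2 ^ 8b) ^ 54 = 59 ^ 54 = 0d
byte 3: (53 ^ d5) ^ 20 = 86 ^ 20 = a6
byte 4: (cc ^ ed) ^ 2f = 21 ^ 2f = 0e
byte 5: (d7 ^ 25) ^ 20 = f2 ^ 20 = d2
byte 6: (f0 ^ 14) ^ 21 = e4 ^ 21 = c5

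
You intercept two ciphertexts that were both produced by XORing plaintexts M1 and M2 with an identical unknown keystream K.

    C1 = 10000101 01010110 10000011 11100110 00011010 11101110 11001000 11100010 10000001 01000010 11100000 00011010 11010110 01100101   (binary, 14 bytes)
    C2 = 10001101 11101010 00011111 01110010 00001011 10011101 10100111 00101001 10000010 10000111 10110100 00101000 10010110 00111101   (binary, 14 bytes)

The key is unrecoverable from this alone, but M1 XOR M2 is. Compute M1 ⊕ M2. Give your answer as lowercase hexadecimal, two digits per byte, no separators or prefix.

C1 ⊕ C2 = (M1 ⊕ K) ⊕ (M2 ⊕ K) = M1 ⊕ M2 — the shared key cancels under XOR.
10000101 xor 10001101 = 00001000
01010110 xor 11101010 = 10111100
10000011 xor 00011111 = 10011100
11100110 xor 01110010 = 10010100
00011010 xor 00001011 = 00010001
11101110 xor 10011101 = 01110011
11001000 xor 10100111 = 01101111
11100010 xor 00101001 = 11001011
10000001 xor 10000010 = 00000011
01000010 xor 10000111 = 11000101
11100000 xor 10110100 = 01010100
00011010 xor 00101000 = 00110010
11010110 xor 10010110 = 01000000
01100101 xor 00111101 = 01011000

08bc9c9411736fcb03c554324058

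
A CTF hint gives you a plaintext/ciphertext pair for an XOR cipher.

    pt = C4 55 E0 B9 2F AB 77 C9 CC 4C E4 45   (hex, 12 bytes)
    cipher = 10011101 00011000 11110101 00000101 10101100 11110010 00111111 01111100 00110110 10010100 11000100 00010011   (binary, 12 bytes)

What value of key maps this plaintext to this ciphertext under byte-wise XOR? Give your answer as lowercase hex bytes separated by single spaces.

59 4d 15 bc 83 59 48 b5 fa d8 20 56

Since cipher = pt ⊕ key, XORing both sides with pt gives key = pt ⊕ cipher.
byte 0: c4 xor 9d = 59
byte 1: 55 xor 18 = 4d
byte 2: e0 xor f5 = 15
byte 3: b9 xor 05 = bc
byte 4: 2f xor ac = 83
byte 5: ab xor f2 = 59
byte 6: 77 xor 3f = 48
byte 7: c9 xor 7c = b5
byte 8: cc xor 36 = fa
byte 9: 4c xor 94 = d8
byte 10: e4 xor c4 = 20
byte 11: 45 xor 13 = 56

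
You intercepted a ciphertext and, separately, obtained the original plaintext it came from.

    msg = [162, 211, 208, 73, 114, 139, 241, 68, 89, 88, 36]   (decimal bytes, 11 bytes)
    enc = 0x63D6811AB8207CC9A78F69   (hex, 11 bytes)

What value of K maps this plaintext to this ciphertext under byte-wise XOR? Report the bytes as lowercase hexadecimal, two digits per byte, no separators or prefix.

c1055153caab8d8dfed74d

Since enc = msg ⊕ K, XORing both sides with msg gives K = msg ⊕ enc.
a2 xor 63 = c1
d3 xor d6 = 05
d0 xor 81 = 51
49 xor 1a = 53
72 xor b8 = ca
8b xor 20 = ab
f1 xor 7c = 8d
44 xor c9 = 8d
59 xor a7 = fe
58 xor 8f = d7
24 xor 69 = 4d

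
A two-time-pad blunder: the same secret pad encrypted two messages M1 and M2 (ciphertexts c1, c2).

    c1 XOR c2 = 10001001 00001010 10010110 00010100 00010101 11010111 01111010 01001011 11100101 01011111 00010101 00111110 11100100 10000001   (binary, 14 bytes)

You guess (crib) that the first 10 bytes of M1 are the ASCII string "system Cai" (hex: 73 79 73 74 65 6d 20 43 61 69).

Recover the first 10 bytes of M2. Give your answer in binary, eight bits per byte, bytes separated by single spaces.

Since c1 ⊕ c2 = M1 ⊕ M2, XORing with the guessed M1 bytes yields the corresponding M2 bytes: M2 = (c1 ⊕ c2) ⊕ M1.
89 ^ 73 = fa
0a ^ 79 = 73
96 ^ 73 = e5
14 ^ 74 = 60
15 ^ 65 = 70
d7 ^ 6d = ba
7a ^ 20 = 5a
4b ^ 43 = 08
e5 ^ 61 = 84
5f ^ 69 = 36

11111010 01110011 11100101 01100000 01110000 10111010 01011010 00001000 10000100 00110110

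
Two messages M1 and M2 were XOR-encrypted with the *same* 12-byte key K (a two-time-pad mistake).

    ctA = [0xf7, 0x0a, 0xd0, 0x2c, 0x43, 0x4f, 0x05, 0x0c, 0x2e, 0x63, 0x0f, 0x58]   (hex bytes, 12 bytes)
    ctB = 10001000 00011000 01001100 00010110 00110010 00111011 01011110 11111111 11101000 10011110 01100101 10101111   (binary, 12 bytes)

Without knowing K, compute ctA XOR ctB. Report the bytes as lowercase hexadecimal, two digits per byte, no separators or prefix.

ctA ⊕ ctB = (M1 ⊕ K) ⊕ (M2 ⊕ K) = M1 ⊕ M2 — the shared key cancels under XOR.
byte 0: f7 ⊕ 88 = 7f
byte 1: 0a ⊕ 18 = 12
byte 2: d0 ⊕ 4c = 9c
byte 3: 2c ⊕ 16 = 3a
byte 4: 43 ⊕ 32 = 71
byte 5: 4f ⊕ 3b = 74
byte 6: 05 ⊕ 5e = 5b
byte 7: 0c ⊕ ff = f3
byte 8: 2e ⊕ e8 = c6
byte 9: 63 ⊕ 9e = fd
byte 10: 0f ⊕ 65 = 6a
byte 11: 58 ⊕ af = f7

7f129c3a71745bf3c6fd6af7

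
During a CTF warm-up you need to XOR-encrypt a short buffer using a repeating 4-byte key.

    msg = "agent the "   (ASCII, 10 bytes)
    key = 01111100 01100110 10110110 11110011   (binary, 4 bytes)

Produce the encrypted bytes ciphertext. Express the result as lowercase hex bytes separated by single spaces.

The 4-byte key repeats, so the effective keystream is 7c 66 b6 f3 7c 66 b6 f3 7c 66.
byte 0: 61 ⊕ 7c = 1d
byte 1: 67 ⊕ 66 = 01
byte 2: 65 ⊕ b6 = d3
byte 3: 6e ⊕ f3 = 9d
byte 4: 74 ⊕ 7c = 08
byte 5: 20 ⊕ 66 = 46
byte 6: 74 ⊕ b6 = c2
byte 7: 68 ⊕ f3 = 9b
byte 8: 65 ⊕ 7c = 19
byte 9: 20 ⊕ 66 = 46

1d 01 d3 9d 08 46 c2 9b 19 46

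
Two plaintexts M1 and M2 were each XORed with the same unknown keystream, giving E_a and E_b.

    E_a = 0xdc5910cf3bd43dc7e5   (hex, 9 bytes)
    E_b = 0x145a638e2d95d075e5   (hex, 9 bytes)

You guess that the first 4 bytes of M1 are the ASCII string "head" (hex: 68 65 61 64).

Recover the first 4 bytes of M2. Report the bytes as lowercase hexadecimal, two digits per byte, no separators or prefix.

a0661225

First, E_a ⊕ E_b = (M1 ⊕ K) ⊕ (M2 ⊕ K) = M1 ⊕ M2, so the key drops out. Then M2 = (M1 ⊕ M2) ⊕ M1 over the first 4 bytes.
byte 0: (dc ^ 14) ^ 68 = c8 ^ 68 = a0
byte 1: (59 ^ 5a) ^ 65 = 03 ^ 65 = 66
byte 2: (10 ^ 63) ^ 61 = 73 ^ 61 = 12
byte 3: (cf ^ 8e) ^ 64 = 41 ^ 64 = 25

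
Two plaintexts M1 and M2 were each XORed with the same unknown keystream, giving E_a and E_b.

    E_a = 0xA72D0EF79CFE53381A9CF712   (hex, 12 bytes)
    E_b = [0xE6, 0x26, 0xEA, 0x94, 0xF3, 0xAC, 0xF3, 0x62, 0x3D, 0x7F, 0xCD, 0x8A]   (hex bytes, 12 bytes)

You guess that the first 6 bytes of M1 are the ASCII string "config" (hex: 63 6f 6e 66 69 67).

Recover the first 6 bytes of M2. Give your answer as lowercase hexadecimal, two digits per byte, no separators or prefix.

First, E_a ⊕ E_b = (M1 ⊕ K) ⊕ (M2 ⊕ K) = M1 ⊕ M2, so the key drops out. Then M2 = (M1 ⊕ M2) ⊕ M1 over the first 6 bytes.
byte 0: (a7 XOR e6) XOR 63 = 41 XOR 63 = 22
byte 1: (2d XOR 26) XOR 6f = 0b XOR 6f = 64
byte 2: (0e XOR ea) XOR 6e = e4 XOR 6e = 8a
byte 3: (f7 XOR 94) XOR 66 = 63 XOR 66 = 05
byte 4: (9c XOR f3) XOR 69 = 6f XOR 69 = 06
byte 5: (fe XOR ac) XOR 67 = 52 XOR 67 = 35

22648a050635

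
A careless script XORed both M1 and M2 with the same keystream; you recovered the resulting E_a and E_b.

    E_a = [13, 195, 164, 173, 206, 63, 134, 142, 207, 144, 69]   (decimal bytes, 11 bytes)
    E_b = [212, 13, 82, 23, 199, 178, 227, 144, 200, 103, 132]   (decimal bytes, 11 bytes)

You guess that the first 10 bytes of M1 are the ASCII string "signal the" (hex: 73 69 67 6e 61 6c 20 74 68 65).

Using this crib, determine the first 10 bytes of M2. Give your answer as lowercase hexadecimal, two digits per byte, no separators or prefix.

First, E_a ⊕ E_b = (M1 ⊕ K) ⊕ (M2 ⊕ K) = M1 ⊕ M2, so the key drops out. Then M2 = (M1 ⊕ M2) ⊕ M1 over the first 10 bytes.
byte 0: (0d XOR d4) XOR 73 = d9 XOR 73 = aa
byte 1: (c3 XOR 0d) XOR 69 = ce XOR 69 = a7
byte 2: (a4 XOR 52) XOR 67 = f6 XOR 67 = 91
byte 3: (ad XOR 17) XOR 6e = ba XOR 6e = d4
byte 4: (ce XOR c7) XOR 61 = 09 XOR 61 = 68
byte 5: (3f XOR b2) XOR 6c = 8d XOR 6c = e1
byte 6: (86 XOR e3) XOR 20 = 65 XOR 20 = 45
byte 7: (8e XOR 90) XOR 74 = 1e XOR 74 = 6a
byte 8: (cf XOR c8) XOR 68 = 07 XOR 68 = 6f
byte 9: (90 XOR 67) XOR 65 = f7 XOR 65 = 92

aaa791d468e1456a6f92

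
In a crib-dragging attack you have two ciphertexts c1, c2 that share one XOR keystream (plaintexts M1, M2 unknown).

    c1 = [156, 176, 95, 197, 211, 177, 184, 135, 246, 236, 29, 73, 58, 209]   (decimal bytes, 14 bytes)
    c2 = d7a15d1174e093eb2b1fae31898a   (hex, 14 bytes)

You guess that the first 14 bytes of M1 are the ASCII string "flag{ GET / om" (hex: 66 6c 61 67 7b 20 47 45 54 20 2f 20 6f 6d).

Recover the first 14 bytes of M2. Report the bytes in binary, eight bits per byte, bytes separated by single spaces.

First, c1 ⊕ c2 = (M1 ⊕ K) ⊕ (M2 ⊕ K) = M1 ⊕ M2, so the key drops out. Then M2 = (M1 ⊕ M2) ⊕ M1 over the first 14 bytes.
byte 0: (9c ^ d7) ^ 66 = 4b ^ 66 = 2d
byte 1: (b0 ^ a1) ^ 6c = 11 ^ 6c = 7d
byte 2: (5f ^ 5d) ^ 61 = 02 ^ 61 = 63
byte 3: (c5 ^ 11) ^ 67 = d4 ^ 67 = b3
byte 4: (d3 ^ 74) ^ 7b = a7 ^ 7b = dc
byte 5: (b1 ^ e0) ^ 20 = 51 ^ 20 = 71
byte 6: (b8 ^ 93) ^ 47 = 2b ^ 47 = 6c
byte 7: (87 ^ eb) ^ 45 = 6c ^ 45 = 29
byte 8: (f6 ^ 2b) ^ 54 = dd ^ 54 = 89
byte 9: (ec ^ 1f) ^ 20 = f3 ^ 20 = d3
byte 10: (1d ^ ae) ^ 2f = b3 ^ 2f = 9c
byte 11: (49 ^ 31) ^ 20 = 78 ^ 20 = 58
byte 12: (3a ^ 89) ^ 6f = b3 ^ 6f = dc
byte 13: (d1 ^ 8a) ^ 6d = 5b ^ 6d = 36

00101101 01111101 01100011 10110011 11011100 01110001 01101100 00101001 10001001 11010011 10011100 01011000 11011100 00110110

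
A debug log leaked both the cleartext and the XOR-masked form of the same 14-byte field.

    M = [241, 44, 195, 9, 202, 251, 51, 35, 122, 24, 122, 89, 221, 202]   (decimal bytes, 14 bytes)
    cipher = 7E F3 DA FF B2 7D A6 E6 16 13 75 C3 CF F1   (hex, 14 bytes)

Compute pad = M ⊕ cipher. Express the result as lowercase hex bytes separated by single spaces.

Since cipher = M ⊕ pad, XORing both sides with M gives pad = M ⊕ cipher.
f1 ^ 7e = 8f
2c ^ f3 = df
c3 ^ da = 19
09 ^ ff = f6
ca ^ b2 = 78
fb ^ 7d = 86
33 ^ a6 = 95
23 ^ e6 = c5
7a ^ 16 = 6c
18 ^ 13 = 0b
7a ^ 75 = 0f
59 ^ c3 = 9a
dd ^ cf = 12
ca ^ f1 = 3b

8f df 19 f6 78 86 95 c5 6c 0b 0f 9a 12 3b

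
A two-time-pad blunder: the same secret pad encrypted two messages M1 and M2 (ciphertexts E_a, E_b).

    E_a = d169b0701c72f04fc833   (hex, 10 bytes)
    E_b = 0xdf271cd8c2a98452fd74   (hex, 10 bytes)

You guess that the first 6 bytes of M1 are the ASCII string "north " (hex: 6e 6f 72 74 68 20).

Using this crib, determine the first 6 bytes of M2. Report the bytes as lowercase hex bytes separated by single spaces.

60 21 de dc b6 fb

First, E_a ⊕ E_b = (M1 ⊕ K) ⊕ (M2 ⊕ K) = M1 ⊕ M2, so the key drops out. Then M2 = (M1 ⊕ M2) ⊕ M1 over the first 6 bytes.
byte 0: (d1 ^ df) ^ 6e = 0e ^ 6e = 60
byte 1: (69 ^ 27) ^ 6f = 4e ^ 6f = 21
byte 2: (b0 ^ 1c) ^ 72 = ac ^ 72 = de
byte 3: (70 ^ d8) ^ 74 = a8 ^ 74 = dc
byte 4: (1c ^ c2) ^ 68 = de ^ 68 = b6
byte 5: (72 ^ a9) ^ 20 = db ^ 20 = fb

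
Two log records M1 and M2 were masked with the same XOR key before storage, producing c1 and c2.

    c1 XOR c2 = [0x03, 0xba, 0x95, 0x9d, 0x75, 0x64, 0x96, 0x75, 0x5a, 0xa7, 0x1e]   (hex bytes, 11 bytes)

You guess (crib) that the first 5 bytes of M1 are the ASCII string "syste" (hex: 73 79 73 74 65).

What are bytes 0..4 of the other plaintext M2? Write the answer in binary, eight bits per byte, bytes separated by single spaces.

01110000 11000011 11100110 11101001 00010000

Since c1 ⊕ c2 = M1 ⊕ M2, XORing with the guessed M1 bytes yields the corresponding M2 bytes: M2 = (c1 ⊕ c2) ⊕ M1.
03 xor 73 = 70
ba xor 79 = c3
95 xor 73 = e6
9d xor 74 = e9
75 xor 65 = 10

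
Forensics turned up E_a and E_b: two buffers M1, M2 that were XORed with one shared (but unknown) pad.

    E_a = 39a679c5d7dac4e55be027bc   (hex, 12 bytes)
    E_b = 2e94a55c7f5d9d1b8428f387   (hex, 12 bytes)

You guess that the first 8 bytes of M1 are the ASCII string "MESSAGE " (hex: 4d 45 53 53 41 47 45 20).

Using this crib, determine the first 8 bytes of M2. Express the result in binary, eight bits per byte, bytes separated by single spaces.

01011010 01110111 10001111 11001010 11101001 11000000 00011100 11011110

First, E_a ⊕ E_b = (M1 ⊕ K) ⊕ (M2 ⊕ K) = M1 ⊕ M2, so the key drops out. Then M2 = (M1 ⊕ M2) ⊕ M1 over the first 8 bytes.
byte 0: (39 xor 2e) xor 4d = 17 xor 4d = 5a
byte 1: (a6 xor 94) xor 45 = 32 xor 45 = 77
byte 2: (79 xor a5) xor 53 = dc xor 53 = 8f
byte 3: (c5 xor 5c) xor 53 = 99 xor 53 = ca
byte 4: (d7 xor 7f) xor 41 = a8 xor 41 = e9
byte 5: (da xor 5d) xor 47 = 87 xor 47 = c0
byte 6: (c4 xor 9d) xor 45 = 59 xor 45 = 1c
byte 7: (e5 xor 1b) xor 20 = fe xor 20 = de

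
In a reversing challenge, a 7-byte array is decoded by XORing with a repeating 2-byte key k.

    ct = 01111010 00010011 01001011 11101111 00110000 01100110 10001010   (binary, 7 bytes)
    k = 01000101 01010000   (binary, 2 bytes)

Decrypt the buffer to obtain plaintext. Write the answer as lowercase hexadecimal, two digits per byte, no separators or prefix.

3f430ebf7536cf

The 2-byte key repeats, so the effective keystream is 45 50 45 50 45 50 45.
byte 0: 7a XOR 45 = 3f
byte 1: 13 XOR 50 = 43
byte 2: 4b XOR 45 = 0e
byte 3: ef XOR 50 = bf
byte 4: 30 XOR 45 = 75
byte 5: 66 XOR 50 = 36
byte 6: 8a XOR 45 = cf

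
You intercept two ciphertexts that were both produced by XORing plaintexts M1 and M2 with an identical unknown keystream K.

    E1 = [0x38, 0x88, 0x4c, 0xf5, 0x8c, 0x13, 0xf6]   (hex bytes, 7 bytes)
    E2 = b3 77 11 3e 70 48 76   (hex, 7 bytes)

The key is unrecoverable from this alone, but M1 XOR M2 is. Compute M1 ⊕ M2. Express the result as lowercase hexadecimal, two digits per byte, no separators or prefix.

E1 ⊕ E2 = (M1 ⊕ K) ⊕ (M2 ⊕ K) = M1 ⊕ M2 — the shared key cancels under XOR.
38 xor b3 = 8b
88 xor 77 = ff
4c xor 11 = 5d
f5 xor 3e = cb
8c xor 70 = fc
13 xor 48 = 5b
f6 xor 76 = 80

8bff5dcbfc5b80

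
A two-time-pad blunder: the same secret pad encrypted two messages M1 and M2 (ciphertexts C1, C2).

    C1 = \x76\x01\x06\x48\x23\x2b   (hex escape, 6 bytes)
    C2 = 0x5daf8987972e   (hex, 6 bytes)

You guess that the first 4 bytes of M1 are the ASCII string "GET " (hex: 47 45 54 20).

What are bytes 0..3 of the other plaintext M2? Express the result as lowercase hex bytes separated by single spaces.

First, C1 ⊕ C2 = (M1 ⊕ K) ⊕ (M2 ⊕ K) = M1 ⊕ M2, so the key drops out. Then M2 = (M1 ⊕ M2) ⊕ M1 over the first 4 bytes.
byte 0: (76 ⊕ 5d) ⊕ 47 = 2b ⊕ 47 = 6c
byte 1: (01 ⊕ af) ⊕ 45 = ae ⊕ 45 = eb
byte 2: (06 ⊕ 89) ⊕ 54 = 8f ⊕ 54 = db
byte 3: (48 ⊕ 87) ⊕ 20 = cf ⊕ 20 = ef

6c eb db ef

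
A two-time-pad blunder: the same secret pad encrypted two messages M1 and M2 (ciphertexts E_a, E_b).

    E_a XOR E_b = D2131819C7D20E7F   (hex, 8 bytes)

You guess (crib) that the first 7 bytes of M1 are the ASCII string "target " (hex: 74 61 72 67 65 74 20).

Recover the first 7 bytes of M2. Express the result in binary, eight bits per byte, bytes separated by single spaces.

Since E_a ⊕ E_b = M1 ⊕ M2, XORing with the guessed M1 bytes yields the corresponding M2 bytes: M2 = (E_a ⊕ E_b) ⊕ M1.
d2 ^ 74 = a6
13 ^ 61 = 72
18 ^ 72 = 6a
19 ^ 67 = 7e
c7 ^ 65 = a2
d2 ^ 74 = a6
0e ^ 20 = 2e

10100110 01110010 01101010 01111110 10100010 10100110 00101110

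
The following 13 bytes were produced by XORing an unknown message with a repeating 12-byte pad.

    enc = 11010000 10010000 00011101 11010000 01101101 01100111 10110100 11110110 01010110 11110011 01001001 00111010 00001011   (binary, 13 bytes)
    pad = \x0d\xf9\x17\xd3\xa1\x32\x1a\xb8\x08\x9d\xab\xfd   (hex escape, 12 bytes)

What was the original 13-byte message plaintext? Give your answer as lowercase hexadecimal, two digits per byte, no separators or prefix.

dd690a03cc55ae4e5e6ee2c706

The 12-byte key repeats, so the effective keystream is 0d f9 17 d3 a1 32 1a b8 08 9d ab fd 0d.
byte 0: d0 ^ 0d = dd
byte 1: 90 ^ f9 = 69
byte 2: 1d ^ 17 = 0a
byte 3: d0 ^ d3 = 03
byte 4: 6d ^ a1 = cc
byte 5: 67 ^ 32 = 55
byte 6: b4 ^ 1a = ae
byte 7: f6 ^ b8 = 4e
byte 8: 56 ^ 08 = 5e
byte 9: f3 ^ 9d = 6e
byte 10: 49 ^ ab = e2
byte 11: 3a ^ fd = c7
byte 12: 0b ^ 0d = 06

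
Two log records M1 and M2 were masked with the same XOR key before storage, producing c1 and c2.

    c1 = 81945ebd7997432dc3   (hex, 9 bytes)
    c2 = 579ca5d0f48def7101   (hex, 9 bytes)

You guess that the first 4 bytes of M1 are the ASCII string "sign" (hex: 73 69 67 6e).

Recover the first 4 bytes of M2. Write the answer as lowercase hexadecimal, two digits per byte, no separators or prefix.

a5619c03

First, c1 ⊕ c2 = (M1 ⊕ K) ⊕ (M2 ⊕ K) = M1 ⊕ M2, so the key drops out. Then M2 = (M1 ⊕ M2) ⊕ M1 over the first 4 bytes.
byte 0: (81 ^ 57) ^ 73 = d6 ^ 73 = a5
byte 1: (94 ^ 9c) ^ 69 = 08 ^ 69 = 61
byte 2: (5e ^ a5) ^ 67 = fb ^ 67 = 9c
byte 3: (bd ^ d0) ^ 6e = 6d ^ 6e = 03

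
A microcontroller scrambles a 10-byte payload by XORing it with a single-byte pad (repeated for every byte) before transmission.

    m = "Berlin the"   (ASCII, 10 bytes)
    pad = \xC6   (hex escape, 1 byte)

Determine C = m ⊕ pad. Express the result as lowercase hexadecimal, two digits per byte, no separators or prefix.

84a3b4aaafa8e6b2aea3

The 1-byte key repeats, so the effective keystream is c6 c6 c6 c6 c6 c6 c6 c6 c6 c6.
byte 0: 42 ^ c6 = 84
byte 1: 65 ^ c6 = a3
byte 2: 72 ^ c6 = b4
byte 3: 6c ^ c6 = aa
byte 4: 69 ^ c6 = af
byte 5: 6e ^ c6 = a8
byte 6: 20 ^ c6 = e6
byte 7: 74 ^ c6 = b2
byte 8: 68 ^ c6 = ae
byte 9: 65 ^ c6 = a3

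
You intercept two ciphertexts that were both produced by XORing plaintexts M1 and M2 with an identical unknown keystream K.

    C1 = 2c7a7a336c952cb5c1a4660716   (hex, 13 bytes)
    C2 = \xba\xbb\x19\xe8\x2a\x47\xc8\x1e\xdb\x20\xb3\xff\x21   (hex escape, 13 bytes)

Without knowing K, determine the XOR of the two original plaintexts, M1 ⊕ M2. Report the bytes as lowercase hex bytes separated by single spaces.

C1 ⊕ C2 = (M1 ⊕ K) ⊕ (M2 ⊕ K) = M1 ⊕ M2 — the shared key cancels under XOR.
 44 ⊕ 186 = 150
122 ⊕ 187 = 193
122 ⊕  25 =  99
 51 ⊕ 232 = 219
108 ⊕  42 =  70
149 ⊕  71 = 210
 44 ⊕ 200 = 228
181 ⊕  30 = 171
193 ⊕ 219 =  26
164 ⊕  32 = 132
102 ⊕ 179 = 213
  7 ⊕ 255 = 248
 22 ⊕  33 =  55

96 c1 63 db 46 d2 e4 ab 1a 84 d5 f8 37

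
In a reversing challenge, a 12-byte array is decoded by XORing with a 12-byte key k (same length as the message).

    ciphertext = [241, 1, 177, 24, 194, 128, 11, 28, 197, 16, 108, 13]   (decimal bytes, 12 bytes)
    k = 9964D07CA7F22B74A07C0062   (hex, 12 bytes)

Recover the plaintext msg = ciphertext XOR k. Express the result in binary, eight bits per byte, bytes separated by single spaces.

01101000 01100101 01100001 01100100 01100101 01110010 00100000 01101000 01100101 01101100 01101100 01101111

XOR is its own inverse, so applying the key byte-wise gives the result directly.
f1 xor 99 = 68
01 xor 64 = 65
b1 xor d0 = 61
18 xor 7c = 64
c2 xor a7 = 65
80 xor f2 = 72
0b xor 2b = 20
1c xor 74 = 68
c5 xor a0 = 65
10 xor 7c = 6c
6c xor 00 = 6c
0d xor 62 = 6f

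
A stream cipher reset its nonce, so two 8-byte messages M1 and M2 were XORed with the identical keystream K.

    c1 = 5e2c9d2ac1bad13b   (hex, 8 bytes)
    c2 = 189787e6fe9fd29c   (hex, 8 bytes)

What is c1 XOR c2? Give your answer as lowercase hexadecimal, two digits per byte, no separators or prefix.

46bb1acc3f2503a7

c1 ⊕ c2 = (M1 ⊕ K) ⊕ (M2 ⊕ K) = M1 ⊕ M2 — the shared key cancels under XOR.
01011110 ^ 00011000 = 01000110
00101100 ^ 10010111 = 10111011
10011101 ^ 10000111 = 00011010
00101010 ^ 11100110 = 11001100
11000001 ^ 11111110 = 00111111
10111010 ^ 10011111 = 00100101
11010001 ^ 11010010 = 00000011
00111011 ^ 10011100 = 10100111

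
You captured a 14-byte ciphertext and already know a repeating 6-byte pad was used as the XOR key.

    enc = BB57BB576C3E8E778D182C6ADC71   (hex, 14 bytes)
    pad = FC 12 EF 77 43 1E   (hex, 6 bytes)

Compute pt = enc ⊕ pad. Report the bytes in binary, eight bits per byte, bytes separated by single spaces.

The 6-byte key repeats, so the effective keystream is fc 12 ef 77 43 1e fc 12 ef 77 43 1e fc 12.
byte 0: bb xor fc = 47
byte 1: 57 xor 12 = 45
byte 2: bb xor ef = 54
byte 3: 57 xor 77 = 20
byte 4: 6c xor 43 = 2f
byte 5: 3e xor 1e = 20
byte 6: 8e xor fc = 72
byte 7: 77 xor 12 = 65
byte 8: 8d xor ef = 62
byte 9: 18 xor 77 = 6f
byte 10: 2c xor 43 = 6f
byte 11: 6a xor 1e = 74
byte 12: dc xor fc = 20
byte 13: 71 xor 12 = 63

01000111 01000101 01010100 00100000 00101111 00100000 01110010 01100101 01100010 01101111 01101111 01110100 00100000 01100011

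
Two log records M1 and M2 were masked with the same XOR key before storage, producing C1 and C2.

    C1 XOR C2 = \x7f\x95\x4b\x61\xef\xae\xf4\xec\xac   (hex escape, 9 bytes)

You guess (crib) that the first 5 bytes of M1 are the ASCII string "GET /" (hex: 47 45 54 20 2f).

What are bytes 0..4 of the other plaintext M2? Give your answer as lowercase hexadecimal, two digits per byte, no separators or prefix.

Since C1 ⊕ C2 = M1 ⊕ M2, XORing with the guessed M1 bytes yields the corresponding M2 bytes: M2 = (C1 ⊕ C2) ⊕ M1.
7f XOR 47 = 38
95 XOR 45 = d0
4b XOR 54 = 1f
61 XOR 20 = 41
ef XOR 2f = c0

38d01f41c0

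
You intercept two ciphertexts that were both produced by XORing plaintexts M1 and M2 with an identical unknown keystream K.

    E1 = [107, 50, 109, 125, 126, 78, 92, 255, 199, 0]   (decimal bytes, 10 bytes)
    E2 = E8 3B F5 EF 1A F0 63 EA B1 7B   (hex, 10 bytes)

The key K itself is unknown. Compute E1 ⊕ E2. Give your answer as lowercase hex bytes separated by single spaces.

E1 ⊕ E2 = (M1 ⊕ K) ⊕ (M2 ⊕ K) = M1 ⊕ M2 — the shared key cancels under XOR.
6b ^ e8 = 83
32 ^ 3b = 09
6d ^ f5 = 98
7d ^ ef = 92
7e ^ 1a = 64
4e ^ f0 = be
5c ^ 63 = 3f
ff ^ ea = 15
c7 ^ b1 = 76
00 ^ 7b = 7b

83 09 98 92 64 be 3f 15 76 7b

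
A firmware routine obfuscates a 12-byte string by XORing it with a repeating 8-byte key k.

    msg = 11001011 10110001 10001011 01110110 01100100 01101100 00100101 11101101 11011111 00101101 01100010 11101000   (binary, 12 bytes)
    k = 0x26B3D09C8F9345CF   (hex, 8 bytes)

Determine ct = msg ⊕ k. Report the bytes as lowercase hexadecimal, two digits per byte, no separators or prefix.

ed025beaebff6022f99eb274

The 8-byte key repeats, so the effective keystream is 26 b3 d0 9c 8f 93 45 cf 26 b3 d0 9c.
byte 0: 203 xor  38 = 237
byte 1: 177 xor 179 =   2
byte 2: 139 xor 208 =  91
byte 3: 118 xor 156 = 234
byte 4: 100 xor 143 = 235
byte 5: 108 xor 147 = 255
byte 6:  37 xor  69 =  96
byte 7: 237 xor 207 =  34
byte 8: 223 xor  38 = 249
byte 9:  45 xor 179 = 158
byte 10:  98 xor 208 = 178
byte 11: 232 xor 156 = 116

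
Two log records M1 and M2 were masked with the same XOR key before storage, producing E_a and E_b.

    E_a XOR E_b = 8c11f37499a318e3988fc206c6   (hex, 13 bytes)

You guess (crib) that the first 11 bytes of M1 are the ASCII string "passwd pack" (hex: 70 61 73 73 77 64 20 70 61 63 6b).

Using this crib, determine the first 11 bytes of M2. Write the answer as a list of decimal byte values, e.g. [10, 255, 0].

[252, 112, 128, 7, 238, 199, 56, 147, 249, 236, 169]

Since E_a ⊕ E_b = M1 ⊕ M2, XORing with the guessed M1 bytes yields the corresponding M2 bytes: M2 = (E_a ⊕ E_b) ⊕ M1.
140 xor 112 = 252
 17 xor  97 = 112
243 xor 115 = 128
116 xor 115 =   7
153 xor 119 = 238
163 xor 100 = 199
 24 xor  32 =  56
227 xor 112 = 147
152 xor  97 = 249
143 xor  99 = 236
194 xor 107 = 169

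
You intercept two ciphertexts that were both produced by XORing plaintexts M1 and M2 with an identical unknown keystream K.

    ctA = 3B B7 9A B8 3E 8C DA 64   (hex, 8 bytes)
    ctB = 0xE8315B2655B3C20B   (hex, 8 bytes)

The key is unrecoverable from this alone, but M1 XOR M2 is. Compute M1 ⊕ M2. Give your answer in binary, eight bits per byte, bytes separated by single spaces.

11010011 10000110 11000001 10011110 01101011 00111111 00011000 01101111

ctA ⊕ ctB = (M1 ⊕ K) ⊕ (M2 ⊕ K) = M1 ⊕ M2 — the shared key cancels under XOR.
3b ⊕ e8 = d3
b7 ⊕ 31 = 86
9a ⊕ 5b = c1
b8 ⊕ 26 = 9e
3e ⊕ 55 = 6b
8c ⊕ b3 = 3f
da ⊕ c2 = 18
64 ⊕ 0b = 6f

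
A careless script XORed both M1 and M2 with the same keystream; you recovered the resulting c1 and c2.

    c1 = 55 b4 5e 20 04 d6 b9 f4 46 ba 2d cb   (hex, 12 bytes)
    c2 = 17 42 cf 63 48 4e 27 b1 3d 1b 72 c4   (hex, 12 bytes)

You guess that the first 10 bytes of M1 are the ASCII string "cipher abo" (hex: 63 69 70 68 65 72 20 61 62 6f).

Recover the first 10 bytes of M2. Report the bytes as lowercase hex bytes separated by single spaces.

21 9f e1 2b 29 ea be 24 19 ce

First, c1 ⊕ c2 = (M1 ⊕ K) ⊕ (M2 ⊕ K) = M1 ⊕ M2, so the key drops out. Then M2 = (M1 ⊕ M2) ⊕ M1 over the first 10 bytes.
byte 0: (55 ⊕ 17) ⊕ 63 = 42 ⊕ 63 = 21
byte 1: (b4 ⊕ 42) ⊕ 69 = f6 ⊕ 69 = 9f
byte 2: (5e ⊕ cf) ⊕ 70 = 91 ⊕ 70 = e1
byte 3: (20 ⊕ 63) ⊕ 68 = 43 ⊕ 68 = 2b
byte 4: (04 ⊕ 48) ⊕ 65 = 4c ⊕ 65 = 29
byte 5: (d6 ⊕ 4e) ⊕ 72 = 98 ⊕ 72 = ea
byte 6: (b9 ⊕ 27) ⊕ 20 = 9e ⊕ 20 = be
byte 7: (f4 ⊕ b1) ⊕ 61 = 45 ⊕ 61 = 24
byte 8: (46 ⊕ 3d) ⊕ 62 = 7b ⊕ 62 = 19
byte 9: (ba ⊕ 1b) ⊕ 6f = a1 ⊕ 6f = ce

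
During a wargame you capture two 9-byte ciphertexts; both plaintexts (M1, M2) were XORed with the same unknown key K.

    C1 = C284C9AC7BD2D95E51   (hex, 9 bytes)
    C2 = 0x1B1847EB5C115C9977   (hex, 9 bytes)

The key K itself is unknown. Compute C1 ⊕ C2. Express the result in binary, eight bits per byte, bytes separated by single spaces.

C1 ⊕ C2 = (M1 ⊕ K) ⊕ (M2 ⊕ K) = M1 ⊕ M2 — the shared key cancels under XOR.
c2 xor 1b = d9
84 xor 18 = 9c
c9 xor 47 = 8e
ac xor eb = 47
7b xor 5c = 27
d2 xor 11 = c3
d9 xor 5c = 85
5e xor 99 = c7
51 xor 77 = 26

11011001 10011100 10001110 01000111 00100111 11000011 10000101 11000111 00100110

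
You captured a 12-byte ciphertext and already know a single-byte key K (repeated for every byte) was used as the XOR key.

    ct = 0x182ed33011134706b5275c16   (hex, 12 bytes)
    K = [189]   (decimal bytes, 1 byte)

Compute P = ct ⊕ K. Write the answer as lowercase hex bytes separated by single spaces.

a5 93 6e 8d ac ae fa bb 08 9a e1 ab

The 1-byte key repeats, so the effective keystream is bd bd bd bd bd bd bd bd bd bd bd bd.
byte 0: 18 xor bd = a5
byte 1: 2e xor bd = 93
byte 2: d3 xor bd = 6e
byte 3: 30 xor bd = 8d
byte 4: 11 xor bd = ac
byte 5: 13 xor bd = ae
byte 6: 47 xor bd = fa
byte 7: 06 xor bd = bb
byte 8: b5 xor bd = 08
byte 9: 27 xor bd = 9a
byte 10: 5c xor bd = e1
byte 11: 16 xor bd = ab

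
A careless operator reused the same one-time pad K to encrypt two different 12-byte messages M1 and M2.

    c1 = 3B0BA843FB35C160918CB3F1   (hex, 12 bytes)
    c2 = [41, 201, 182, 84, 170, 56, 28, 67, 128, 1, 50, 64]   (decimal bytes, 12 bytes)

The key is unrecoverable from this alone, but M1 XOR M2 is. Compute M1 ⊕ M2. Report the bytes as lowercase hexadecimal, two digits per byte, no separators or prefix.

12c21e17510ddd23118d81b1

c1 ⊕ c2 = (M1 ⊕ K) ⊕ (M2 ⊕ K) = M1 ⊕ M2 — the shared key cancels under XOR.
00111011 XOR 00101001 = 00010010
00001011 XOR 11001001 = 11000010
10101000 XOR 10110110 = 00011110
01000011 XOR 01010100 = 00010111
11111011 XOR 10101010 = 01010001
00110101 XOR 00111000 = 00001101
11000001 XOR 00011100 = 11011101
01100000 XOR 01000011 = 00100011
10010001 XOR 10000000 = 00010001
10001100 XOR 00000001 = 10001101
10110011 XOR 00110010 = 10000001
11110001 XOR 01000000 = 10110001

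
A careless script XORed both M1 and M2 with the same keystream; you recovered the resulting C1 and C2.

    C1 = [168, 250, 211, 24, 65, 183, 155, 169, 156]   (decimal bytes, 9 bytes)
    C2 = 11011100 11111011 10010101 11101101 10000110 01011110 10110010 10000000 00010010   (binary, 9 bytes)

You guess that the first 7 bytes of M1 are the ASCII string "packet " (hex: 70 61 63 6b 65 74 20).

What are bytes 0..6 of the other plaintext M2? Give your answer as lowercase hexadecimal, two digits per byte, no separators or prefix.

First, C1 ⊕ C2 = (M1 ⊕ K) ⊕ (M2 ⊕ K) = M1 ⊕ M2, so the key drops out. Then M2 = (M1 ⊕ M2) ⊕ M1 over the first 7 bytes.
byte 0: (a8 XOR dc) XOR 70 = 74 XOR 70 = 04
byte 1: (fa XOR fb) XOR 61 = 01 XOR 61 = 60
byte 2: (d3 XOR 95) XOR 63 = 46 XOR 63 = 25
byte 3: (18 XOR ed) XOR 6b = f5 XOR 6b = 9e
byte 4: (41 XOR 86) XOR 65 = c7 XOR 65 = a2
byte 5: (b7 XOR 5e) XOR 74 = e9 XOR 74 = 9d
byte 6: (9b XOR b2) XOR 20 = 29 XOR 20 = 09

0460259ea29d09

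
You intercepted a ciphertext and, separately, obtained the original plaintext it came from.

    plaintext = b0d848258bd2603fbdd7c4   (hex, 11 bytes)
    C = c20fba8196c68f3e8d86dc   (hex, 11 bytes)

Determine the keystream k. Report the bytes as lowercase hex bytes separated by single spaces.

72 d7 f2 a4 1d 14 ef 01 30 51 18

Since C = plaintext ⊕ k, XORing both sides with plaintext gives k = plaintext ⊕ C.
10110000 XOR 11000010 = 01110010
11011000 XOR 00001111 = 11010111
01001000 XOR 10111010 = 11110010
00100101 XOR 10000001 = 10100100
10001011 XOR 10010110 = 00011101
11010010 XOR 11000110 = 00010100
01100000 XOR 10001111 = 11101111
00111111 XOR 00111110 = 00000001
10111101 XOR 10001101 = 00110000
11010111 XOR 10000110 = 01010001
11000100 XOR 11011100 = 00011000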